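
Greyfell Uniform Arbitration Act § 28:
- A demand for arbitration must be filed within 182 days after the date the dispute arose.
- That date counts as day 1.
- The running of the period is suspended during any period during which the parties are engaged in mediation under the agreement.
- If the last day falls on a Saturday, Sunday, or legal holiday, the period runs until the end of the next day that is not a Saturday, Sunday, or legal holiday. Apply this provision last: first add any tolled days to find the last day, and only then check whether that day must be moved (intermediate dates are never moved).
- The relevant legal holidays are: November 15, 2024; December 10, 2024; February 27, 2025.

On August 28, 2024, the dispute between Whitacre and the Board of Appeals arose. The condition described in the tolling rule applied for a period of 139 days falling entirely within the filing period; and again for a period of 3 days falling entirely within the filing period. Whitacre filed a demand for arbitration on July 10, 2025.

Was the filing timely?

Counting August 28, 2024 as day 1, day 182 is February 25, 2025.
Tolling adds 139 days: February 25, 2025 + 139 days = July 14, 2025.
Tolling adds 3 days: July 14, 2025 + 3 days = July 17, 2025.
July 17, 2025 is a Thursday and not a legal holiday, so no extension applies.
The deadline is July 17, 2025; the filing on July 10, 2025 is on or before that date.

Yes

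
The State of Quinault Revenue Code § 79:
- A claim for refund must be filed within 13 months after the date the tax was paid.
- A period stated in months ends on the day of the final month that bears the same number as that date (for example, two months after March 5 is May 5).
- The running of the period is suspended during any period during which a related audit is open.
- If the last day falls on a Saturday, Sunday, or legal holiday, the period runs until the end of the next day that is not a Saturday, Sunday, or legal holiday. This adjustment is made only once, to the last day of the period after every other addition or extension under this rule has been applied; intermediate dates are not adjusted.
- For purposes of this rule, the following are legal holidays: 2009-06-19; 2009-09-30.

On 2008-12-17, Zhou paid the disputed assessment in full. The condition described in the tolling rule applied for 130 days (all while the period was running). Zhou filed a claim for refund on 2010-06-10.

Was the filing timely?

No

13 months after 2008-12-17 is January 17, 2010.
Tolling adds 130 days: January 17, 2010 + 130 days = May 27, 2010.
May 27, 2010 is a Thursday and not a legal holiday, so no extension applies.
The deadline is May 27, 2010; the filing on June 10, 2010 is after that date.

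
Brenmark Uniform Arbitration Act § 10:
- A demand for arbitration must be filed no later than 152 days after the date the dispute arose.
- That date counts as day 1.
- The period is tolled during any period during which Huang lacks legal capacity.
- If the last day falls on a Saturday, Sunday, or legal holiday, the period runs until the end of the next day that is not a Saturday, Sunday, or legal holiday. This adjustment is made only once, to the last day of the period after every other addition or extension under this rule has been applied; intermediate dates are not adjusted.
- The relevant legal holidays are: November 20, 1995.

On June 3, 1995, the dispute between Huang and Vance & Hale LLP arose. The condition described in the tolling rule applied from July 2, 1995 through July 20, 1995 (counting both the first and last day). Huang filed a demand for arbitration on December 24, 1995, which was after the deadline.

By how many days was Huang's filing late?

33 days

Counting June 3, 1995 as day 1, day 152 is November 1, 1995.
From July 2, 1995 through July 20, 1995 inclusive is 19 days; tolling adds 19 days: November 1, 1995 + 19 days = November 20, 1995.
November 20, 1995 is a listed holiday. The next qualifying day is November 21, 1995.
The deadline is November 21, 1995; from November 21, 1995 to December 24, 1995 is 33 days.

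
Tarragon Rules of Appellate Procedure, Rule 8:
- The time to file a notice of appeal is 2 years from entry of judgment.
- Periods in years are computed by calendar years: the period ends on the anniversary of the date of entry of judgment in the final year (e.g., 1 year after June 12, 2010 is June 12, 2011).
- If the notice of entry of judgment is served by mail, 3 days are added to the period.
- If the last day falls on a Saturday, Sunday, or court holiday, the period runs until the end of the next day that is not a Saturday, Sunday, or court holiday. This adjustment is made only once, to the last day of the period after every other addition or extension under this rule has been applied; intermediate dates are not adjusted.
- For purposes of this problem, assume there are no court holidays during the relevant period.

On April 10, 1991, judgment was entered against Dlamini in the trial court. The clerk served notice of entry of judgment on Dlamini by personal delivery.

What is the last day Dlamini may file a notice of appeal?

2 years after April 10, 1991 is April 10, 1993.
Service was not by mail, so no mail extension applies.
April 10, 1993 is Saturday; April 11, 1993 is Sunday. The next qualifying day is April 12, 1993.

April 12, 1993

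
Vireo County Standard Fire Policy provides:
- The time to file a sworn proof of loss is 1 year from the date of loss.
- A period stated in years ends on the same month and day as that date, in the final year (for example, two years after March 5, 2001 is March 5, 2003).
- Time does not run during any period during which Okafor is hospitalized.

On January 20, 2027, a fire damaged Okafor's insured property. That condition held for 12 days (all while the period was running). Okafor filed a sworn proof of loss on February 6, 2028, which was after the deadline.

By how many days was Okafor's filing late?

1 year after January 20, 2027 is January 20, 2028.
Tolling adds 12 days: January 20, 2028 + 12 days = February 1, 2028.
The deadline is February 1, 2028; from February 1, 2028 to February 6, 2028 is 5 days.

5 days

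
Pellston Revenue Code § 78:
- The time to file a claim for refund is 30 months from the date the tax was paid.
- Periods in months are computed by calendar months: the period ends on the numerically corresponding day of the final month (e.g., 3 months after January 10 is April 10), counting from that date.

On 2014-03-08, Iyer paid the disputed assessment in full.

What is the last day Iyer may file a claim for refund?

September 8, 2016

30 months after 2014-03-08 is September 8, 2016.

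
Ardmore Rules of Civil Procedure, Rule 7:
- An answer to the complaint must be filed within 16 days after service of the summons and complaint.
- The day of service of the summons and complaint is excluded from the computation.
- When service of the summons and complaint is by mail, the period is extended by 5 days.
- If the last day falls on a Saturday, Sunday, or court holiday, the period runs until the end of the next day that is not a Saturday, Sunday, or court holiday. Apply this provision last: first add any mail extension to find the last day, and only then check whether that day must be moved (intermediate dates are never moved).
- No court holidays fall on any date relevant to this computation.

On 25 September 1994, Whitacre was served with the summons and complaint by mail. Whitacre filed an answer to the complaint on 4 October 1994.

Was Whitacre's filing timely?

16 days after 25 September 1994 is October 11, 1994.
Service was by mail, adding 5 days: October 11, 1994 + 5 days = October 16, 1994.
October 16, 1994 is Sunday. The next qualifying day is October 17, 1994.
The deadline is October 17, 1994; the filing on October 4, 1994 is on or before that date.

Yes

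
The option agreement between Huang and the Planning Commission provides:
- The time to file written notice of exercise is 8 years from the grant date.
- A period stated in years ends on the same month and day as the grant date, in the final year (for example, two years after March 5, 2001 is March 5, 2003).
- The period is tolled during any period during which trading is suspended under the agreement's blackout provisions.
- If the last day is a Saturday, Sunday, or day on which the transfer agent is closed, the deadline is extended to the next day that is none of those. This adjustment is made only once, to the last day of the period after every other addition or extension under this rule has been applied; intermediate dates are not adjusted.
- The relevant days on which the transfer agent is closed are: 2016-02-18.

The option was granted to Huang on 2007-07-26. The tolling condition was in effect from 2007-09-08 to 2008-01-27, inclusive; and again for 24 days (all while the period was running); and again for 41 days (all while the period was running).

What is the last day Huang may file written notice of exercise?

February 19, 2016

8 years after 2007-07-26 is July 26, 2015.
From September 8, 2007 through January 27, 2008 inclusive is 142 days; tolling adds 142 days: July 26, 2015 + 142 days = December 15, 2015.
Tolling adds 24 days: December 15, 2015 + 24 days = January 8, 2016.
Tolling adds 41 days: January 8, 2016 + 41 days = February 18, 2016.
February 18, 2016 is a listed holiday. The next qualifying day is February 19, 2016.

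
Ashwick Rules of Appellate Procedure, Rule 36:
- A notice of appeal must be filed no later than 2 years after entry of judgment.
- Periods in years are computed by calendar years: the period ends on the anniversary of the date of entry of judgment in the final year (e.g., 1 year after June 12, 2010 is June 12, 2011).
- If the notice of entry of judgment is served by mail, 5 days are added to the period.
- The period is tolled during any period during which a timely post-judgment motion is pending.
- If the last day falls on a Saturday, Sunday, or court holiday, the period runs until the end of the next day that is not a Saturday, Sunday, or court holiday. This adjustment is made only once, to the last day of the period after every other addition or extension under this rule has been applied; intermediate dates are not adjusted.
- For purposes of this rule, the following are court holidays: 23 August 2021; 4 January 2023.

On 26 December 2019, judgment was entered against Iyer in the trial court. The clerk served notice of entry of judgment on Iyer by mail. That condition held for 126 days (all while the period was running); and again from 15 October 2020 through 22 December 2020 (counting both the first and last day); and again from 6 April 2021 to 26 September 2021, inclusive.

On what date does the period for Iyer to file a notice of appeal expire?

January 5, 2023

2 years after 26 December 2019 is December 26, 2021.
Service was by mail, adding 5 days: December 26, 2021 + 5 days = December 31, 2021.
Tolling adds 126 days: December 31, 2021 + 126 days = May 6, 2022.
From October 15, 2020 through December 22, 2020 inclusive is 69 days; tolling adds 69 days: May 6, 2022 + 69 days = July 14, 2022.
From April 6, 2021 through September 26, 2021 inclusive is 174 days; tolling adds 174 days: July 14, 2022 + 174 days = January 4, 2023.
January 4, 2023 is a listed holiday. The next qualifying day is January 5, 2023.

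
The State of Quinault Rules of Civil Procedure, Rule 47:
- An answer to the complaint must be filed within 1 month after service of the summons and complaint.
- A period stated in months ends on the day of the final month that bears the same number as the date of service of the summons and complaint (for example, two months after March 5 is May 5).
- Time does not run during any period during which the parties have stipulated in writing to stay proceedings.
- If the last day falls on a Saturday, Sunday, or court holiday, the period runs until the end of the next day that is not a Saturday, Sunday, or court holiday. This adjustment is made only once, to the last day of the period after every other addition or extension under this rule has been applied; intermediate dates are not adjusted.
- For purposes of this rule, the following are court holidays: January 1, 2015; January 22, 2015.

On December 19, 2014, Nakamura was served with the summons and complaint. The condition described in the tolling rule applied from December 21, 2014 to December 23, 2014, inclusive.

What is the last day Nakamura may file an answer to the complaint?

January 23, 2015

1 month after December 19, 2014 is January 19, 2015.
From December 21, 2014 through December 23, 2014 inclusive is 3 days; tolling adds 3 days: January 19, 2015 + 3 days = January 22, 2015.
January 22, 2015 is a listed holiday. The next qualifying day is January 23, 2015.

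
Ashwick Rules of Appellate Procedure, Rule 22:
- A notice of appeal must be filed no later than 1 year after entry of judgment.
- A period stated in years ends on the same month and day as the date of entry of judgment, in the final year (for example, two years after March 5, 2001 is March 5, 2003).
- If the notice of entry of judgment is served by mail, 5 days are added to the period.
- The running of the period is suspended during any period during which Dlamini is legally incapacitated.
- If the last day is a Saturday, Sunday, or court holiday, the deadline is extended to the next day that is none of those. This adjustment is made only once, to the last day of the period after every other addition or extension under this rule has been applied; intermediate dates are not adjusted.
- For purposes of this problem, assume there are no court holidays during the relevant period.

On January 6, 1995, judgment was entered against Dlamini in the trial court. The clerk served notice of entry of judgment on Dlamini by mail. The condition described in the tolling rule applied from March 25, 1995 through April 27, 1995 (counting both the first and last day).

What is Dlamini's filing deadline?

1 year after January 6, 1995 is January 6, 1996.
Service was by mail, adding 5 days: January 6, 1996 + 5 days = January 11, 1996.
From March 25, 1995 through April 27, 1995 inclusive is 34 days; tolling adds 34 days: January 11, 1996 + 34 days = February 14, 1996.
February 14, 1996 is a Wednesday and not a court holiday, so no extension applies.

February 14, 1996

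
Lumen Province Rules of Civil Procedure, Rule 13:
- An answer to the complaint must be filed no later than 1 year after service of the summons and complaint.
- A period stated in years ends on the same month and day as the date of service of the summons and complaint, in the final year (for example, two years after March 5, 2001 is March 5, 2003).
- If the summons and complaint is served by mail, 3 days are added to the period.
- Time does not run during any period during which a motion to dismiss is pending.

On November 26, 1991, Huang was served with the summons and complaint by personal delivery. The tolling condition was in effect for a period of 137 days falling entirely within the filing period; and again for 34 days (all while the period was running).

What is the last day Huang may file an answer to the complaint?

1 year after November 26, 1991 is November 26, 1992.
Service was not by mail, so no mail extension applies.
Tolling adds 137 days: November 26, 1992 + 137 days = April 12, 1993.
Tolling adds 34 days: April 12, 1993 + 34 days = May 16, 1993.

May 16, 1993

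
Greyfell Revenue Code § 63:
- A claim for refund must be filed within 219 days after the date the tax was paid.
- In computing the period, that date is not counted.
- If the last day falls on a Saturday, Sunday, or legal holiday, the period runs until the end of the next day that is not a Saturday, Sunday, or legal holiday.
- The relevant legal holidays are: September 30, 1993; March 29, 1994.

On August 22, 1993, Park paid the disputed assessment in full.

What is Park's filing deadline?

March 30, 1994

219 days after August 22, 1993 is March 29, 1994.
March 29, 1994 is a listed holiday. The next qualifying day is March 30, 1994.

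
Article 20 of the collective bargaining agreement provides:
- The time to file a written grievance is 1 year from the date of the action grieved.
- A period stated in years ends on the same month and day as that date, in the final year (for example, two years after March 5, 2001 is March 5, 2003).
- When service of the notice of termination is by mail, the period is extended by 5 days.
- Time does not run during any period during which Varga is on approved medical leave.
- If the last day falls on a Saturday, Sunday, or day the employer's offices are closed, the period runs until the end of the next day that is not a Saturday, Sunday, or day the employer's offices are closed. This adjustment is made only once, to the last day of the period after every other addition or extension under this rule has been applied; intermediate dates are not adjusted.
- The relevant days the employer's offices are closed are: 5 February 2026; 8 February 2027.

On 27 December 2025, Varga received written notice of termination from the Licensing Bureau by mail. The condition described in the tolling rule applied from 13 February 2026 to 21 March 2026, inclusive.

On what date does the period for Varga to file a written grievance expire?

February 9, 2027

1 year after 27 December 2025 is December 27, 2026.
Service was by mail, adding 5 days: December 27, 2026 + 5 days = January 1, 2027.
From February 13, 2026 through March 21, 2026 inclusive is 37 days; tolling adds 37 days: January 1, 2027 + 37 days = February 7, 2027.
February 7, 2027 is Sunday; February 8, 2027 is a listed holiday. The next qualifying day is February 9, 2027.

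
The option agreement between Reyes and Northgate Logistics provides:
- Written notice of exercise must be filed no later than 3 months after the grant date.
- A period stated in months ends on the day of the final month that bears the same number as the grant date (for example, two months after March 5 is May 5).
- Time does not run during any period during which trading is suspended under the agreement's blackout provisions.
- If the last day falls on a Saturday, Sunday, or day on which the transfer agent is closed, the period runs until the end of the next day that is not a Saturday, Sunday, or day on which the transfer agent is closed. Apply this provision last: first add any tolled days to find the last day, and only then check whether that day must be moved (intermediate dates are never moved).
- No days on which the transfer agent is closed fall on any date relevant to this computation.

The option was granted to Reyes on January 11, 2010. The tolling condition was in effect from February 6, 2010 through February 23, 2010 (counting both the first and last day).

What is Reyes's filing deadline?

3 months after January 11, 2010 is April 11, 2010.
From February 6, 2010 through February 23, 2010 inclusive is 18 days; tolling adds 18 days: April 11, 2010 + 18 days = April 29, 2010.
April 29, 2010 is a Thursday and not a day on which the transfer agent is closed, so no extension applies.

April 29, 2010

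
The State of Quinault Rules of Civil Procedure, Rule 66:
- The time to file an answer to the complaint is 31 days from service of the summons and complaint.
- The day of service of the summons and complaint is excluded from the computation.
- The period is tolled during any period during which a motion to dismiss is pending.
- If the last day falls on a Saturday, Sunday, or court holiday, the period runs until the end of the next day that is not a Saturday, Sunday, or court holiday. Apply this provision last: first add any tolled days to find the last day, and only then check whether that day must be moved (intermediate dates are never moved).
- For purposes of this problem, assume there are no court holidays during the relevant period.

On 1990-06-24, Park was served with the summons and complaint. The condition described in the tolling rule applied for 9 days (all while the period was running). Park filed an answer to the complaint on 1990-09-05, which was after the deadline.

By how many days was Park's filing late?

33 days

31 days after 1990-06-24 is July 25, 1990.
Tolling adds 9 days: July 25, 1990 + 9 days = August 3, 1990.
August 3, 1990 is a Friday and not a court holiday, so no extension applies.
The deadline is August 3, 1990; from August 3, 1990 to September 5, 1990 is 33 days.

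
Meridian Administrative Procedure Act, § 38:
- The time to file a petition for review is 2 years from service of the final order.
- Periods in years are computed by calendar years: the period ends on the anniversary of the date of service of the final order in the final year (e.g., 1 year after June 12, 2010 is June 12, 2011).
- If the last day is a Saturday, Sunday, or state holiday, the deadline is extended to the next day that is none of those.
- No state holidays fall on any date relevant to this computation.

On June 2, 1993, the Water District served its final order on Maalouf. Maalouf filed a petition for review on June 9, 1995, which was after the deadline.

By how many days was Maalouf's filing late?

7 days

2 years after June 2, 1993 is June 2, 1995.
June 2, 1995 is a Friday and not a state holiday, so no extension applies.
The deadline is June 2, 1995; from June 2, 1995 to June 9, 1995 is 7 days.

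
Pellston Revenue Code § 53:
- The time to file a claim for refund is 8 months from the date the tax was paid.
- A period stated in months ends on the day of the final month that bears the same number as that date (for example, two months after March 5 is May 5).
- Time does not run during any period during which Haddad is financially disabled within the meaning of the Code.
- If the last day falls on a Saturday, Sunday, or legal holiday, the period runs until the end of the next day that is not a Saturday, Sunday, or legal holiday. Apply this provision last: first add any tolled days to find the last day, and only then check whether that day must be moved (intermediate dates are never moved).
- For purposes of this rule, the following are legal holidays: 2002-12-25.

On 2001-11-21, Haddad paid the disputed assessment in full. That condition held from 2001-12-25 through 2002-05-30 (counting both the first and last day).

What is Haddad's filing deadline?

December 26, 2002

8 months after 2001-11-21 is July 21, 2002.
From December 25, 2001 through May 30, 2002 inclusive is 157 days; tolling adds 157 days: July 21, 2002 + 157 days = December 25, 2002.
December 25, 2002 is a listed holiday. The next qualifying day is December 26, 2002.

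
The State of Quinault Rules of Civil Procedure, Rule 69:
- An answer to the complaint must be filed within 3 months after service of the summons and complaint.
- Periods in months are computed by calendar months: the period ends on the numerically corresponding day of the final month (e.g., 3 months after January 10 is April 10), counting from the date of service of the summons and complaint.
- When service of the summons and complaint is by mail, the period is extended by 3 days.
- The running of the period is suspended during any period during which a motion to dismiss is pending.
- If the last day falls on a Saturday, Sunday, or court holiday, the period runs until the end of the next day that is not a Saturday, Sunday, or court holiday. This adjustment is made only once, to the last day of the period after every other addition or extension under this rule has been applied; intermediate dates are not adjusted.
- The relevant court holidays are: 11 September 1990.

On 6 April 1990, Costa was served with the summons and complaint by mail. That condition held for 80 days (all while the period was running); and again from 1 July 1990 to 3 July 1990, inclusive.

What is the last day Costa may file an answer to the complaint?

October 1, 1990

3 months after 6 April 1990 is July 6, 1990.
Service was by mail, adding 3 days: July 6, 1990 + 3 days = July 9, 1990.
Tolling adds 80 days: July 9, 1990 + 80 days = September 27, 1990.
From July 1, 1990 through July 3, 1990 inclusive is 3 days; tolling adds 3 days: September 27, 1990 + 3 days = September 30, 1990.
September 30, 1990 is Sunday. The next qualifying day is October 1, 1990.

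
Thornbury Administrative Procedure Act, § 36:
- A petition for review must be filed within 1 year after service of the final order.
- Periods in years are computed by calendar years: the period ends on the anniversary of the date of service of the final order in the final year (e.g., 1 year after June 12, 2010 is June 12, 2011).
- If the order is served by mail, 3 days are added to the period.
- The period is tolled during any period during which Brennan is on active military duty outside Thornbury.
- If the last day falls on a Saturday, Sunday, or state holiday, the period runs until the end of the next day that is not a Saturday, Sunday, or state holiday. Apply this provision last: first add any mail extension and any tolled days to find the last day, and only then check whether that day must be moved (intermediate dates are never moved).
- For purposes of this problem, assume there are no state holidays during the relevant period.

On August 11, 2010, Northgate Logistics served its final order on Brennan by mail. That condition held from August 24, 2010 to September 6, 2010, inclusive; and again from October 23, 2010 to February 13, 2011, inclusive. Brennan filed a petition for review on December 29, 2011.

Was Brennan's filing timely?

1 year after August 11, 2010 is August 11, 2011.
Service was by mail, adding 3 days: August 11, 2011 + 3 days = August 14, 2011.
From August 24, 2010 through September 6, 2010 inclusive is 14 days; tolling adds 14 days: August 14, 2011 + 14 days = August 28, 2011.
From October 23, 2010 through February 13, 2011 inclusive is 114 days; tolling adds 114 days: August 28, 2011 + 114 days = December 20, 2011.
December 20, 2011 is a Tuesday and not a state holiday, so no extension applies.
The deadline is December 20, 2011; the filing on December 29, 2011 is after that date.

No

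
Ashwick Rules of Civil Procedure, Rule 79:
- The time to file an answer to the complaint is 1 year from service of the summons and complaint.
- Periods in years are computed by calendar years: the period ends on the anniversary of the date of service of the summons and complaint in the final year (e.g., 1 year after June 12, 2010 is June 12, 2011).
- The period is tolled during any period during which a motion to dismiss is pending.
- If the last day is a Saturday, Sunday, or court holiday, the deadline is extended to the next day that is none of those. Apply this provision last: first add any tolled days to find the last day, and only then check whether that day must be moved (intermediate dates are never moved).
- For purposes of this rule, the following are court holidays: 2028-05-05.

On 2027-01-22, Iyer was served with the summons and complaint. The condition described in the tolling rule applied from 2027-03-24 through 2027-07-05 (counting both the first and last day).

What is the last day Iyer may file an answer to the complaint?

1 year after 2027-01-22 is January 22, 2028.
From March 24, 2027 through July 5, 2027 inclusive is 104 days; tolling adds 104 days: January 22, 2028 + 104 days = May 5, 2028.
May 5, 2028 is a listed holiday; May 6, 2028 is Saturday; May 7, 2028 is Sunday. The next qualifying day is May 8, 2028.

May 8, 2028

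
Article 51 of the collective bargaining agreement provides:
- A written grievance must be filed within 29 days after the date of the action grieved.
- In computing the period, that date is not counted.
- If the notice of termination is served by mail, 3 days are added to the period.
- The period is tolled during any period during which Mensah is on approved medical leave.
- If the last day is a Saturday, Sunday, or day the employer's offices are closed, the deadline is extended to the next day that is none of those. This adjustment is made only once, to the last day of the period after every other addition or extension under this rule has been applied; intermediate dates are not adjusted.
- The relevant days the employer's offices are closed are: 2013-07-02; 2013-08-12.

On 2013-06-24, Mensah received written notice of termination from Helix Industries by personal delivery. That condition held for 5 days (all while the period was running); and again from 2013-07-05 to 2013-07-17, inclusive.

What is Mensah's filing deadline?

29 days after 2013-06-24 is July 23, 2013.
Service was not by mail, so no mail extension applies.
Tolling adds 5 days: July 23, 2013 + 5 days = July 28, 2013.
From July 5, 2013 through July 17, 2013 inclusive is 13 days; tolling adds 13 days: July 28, 2013 + 13 days = August 10, 2013.
August 10, 2013 is Saturday; August 11, 2013 is Sunday; August 12, 2013 is a listed holiday. The next qualifying day is August 13, 2013.

August 13, 2013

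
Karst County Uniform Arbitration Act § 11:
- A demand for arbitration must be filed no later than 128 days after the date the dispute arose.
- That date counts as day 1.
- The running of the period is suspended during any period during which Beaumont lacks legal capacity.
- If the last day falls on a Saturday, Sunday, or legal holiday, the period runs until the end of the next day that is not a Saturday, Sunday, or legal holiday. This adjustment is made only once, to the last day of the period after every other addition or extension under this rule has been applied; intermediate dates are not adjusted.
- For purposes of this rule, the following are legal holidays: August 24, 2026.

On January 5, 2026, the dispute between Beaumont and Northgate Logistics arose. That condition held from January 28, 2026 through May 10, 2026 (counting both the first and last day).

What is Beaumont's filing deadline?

Counting January 5, 2026 as day 1, day 128 is May 12, 2026.
From January 28, 2026 through May 10, 2026 inclusive is 103 days; tolling adds 103 days: May 12, 2026 + 103 days = August 23, 2026.
August 23, 2026 is Sunday; August 24, 2026 is a listed holiday. The next qualifying day is August 25, 2026.

August 25, 2026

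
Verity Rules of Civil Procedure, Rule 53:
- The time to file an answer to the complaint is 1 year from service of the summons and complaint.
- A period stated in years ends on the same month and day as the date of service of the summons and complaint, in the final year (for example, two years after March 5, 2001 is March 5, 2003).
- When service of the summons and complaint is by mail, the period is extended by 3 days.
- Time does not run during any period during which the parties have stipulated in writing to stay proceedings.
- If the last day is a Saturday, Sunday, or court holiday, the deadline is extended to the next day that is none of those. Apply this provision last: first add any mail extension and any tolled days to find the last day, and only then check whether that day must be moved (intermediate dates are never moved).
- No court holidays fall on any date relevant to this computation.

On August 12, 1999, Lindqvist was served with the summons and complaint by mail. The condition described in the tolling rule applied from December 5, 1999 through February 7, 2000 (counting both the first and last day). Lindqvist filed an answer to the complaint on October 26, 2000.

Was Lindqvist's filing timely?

No

1 year after August 12, 1999 is August 12, 2000.
Service was by mail, adding 3 days: August 12, 2000 + 3 days = August 15, 2000.
From December 5, 1999 through February 7, 2000 inclusive is 65 days; tolling adds 65 days: August 15, 2000 + 65 days = October 19, 2000.
October 19, 2000 is a Thursday and not a court holiday, so no extension applies.
The deadline is October 19, 2000; the filing on October 26, 2000 is after that date.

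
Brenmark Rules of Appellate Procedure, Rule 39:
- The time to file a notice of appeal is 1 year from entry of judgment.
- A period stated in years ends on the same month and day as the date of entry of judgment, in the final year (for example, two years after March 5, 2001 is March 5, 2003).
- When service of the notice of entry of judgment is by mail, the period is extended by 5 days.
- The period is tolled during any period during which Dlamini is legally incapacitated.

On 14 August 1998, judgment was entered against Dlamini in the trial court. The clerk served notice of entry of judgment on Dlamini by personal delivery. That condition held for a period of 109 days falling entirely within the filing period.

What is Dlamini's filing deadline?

December 1, 1999

1 year after 14 August 1998 is August 14, 1999.
Service was not by mail, so no mail extension applies.
Tolling adds 109 days: August 14, 1999 + 109 days = December 1, 1999.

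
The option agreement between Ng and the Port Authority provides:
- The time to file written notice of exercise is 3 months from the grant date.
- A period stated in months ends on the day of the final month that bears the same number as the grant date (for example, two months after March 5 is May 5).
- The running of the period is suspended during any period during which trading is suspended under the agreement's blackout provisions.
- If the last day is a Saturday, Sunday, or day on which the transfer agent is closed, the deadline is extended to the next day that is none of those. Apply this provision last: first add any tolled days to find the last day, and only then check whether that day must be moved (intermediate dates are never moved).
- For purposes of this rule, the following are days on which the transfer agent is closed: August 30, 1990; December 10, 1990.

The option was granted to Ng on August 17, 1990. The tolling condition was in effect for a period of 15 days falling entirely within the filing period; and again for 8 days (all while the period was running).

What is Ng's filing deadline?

December 11, 1990

3 months after August 17, 1990 is November 17, 1990.
Tolling adds 15 days: November 17, 1990 + 15 days = December 2, 1990.
Tolling adds 8 days: December 2, 1990 + 8 days = December 10, 1990.
December 10, 1990 is a listed holiday. The next qualifying day is December 11, 1990.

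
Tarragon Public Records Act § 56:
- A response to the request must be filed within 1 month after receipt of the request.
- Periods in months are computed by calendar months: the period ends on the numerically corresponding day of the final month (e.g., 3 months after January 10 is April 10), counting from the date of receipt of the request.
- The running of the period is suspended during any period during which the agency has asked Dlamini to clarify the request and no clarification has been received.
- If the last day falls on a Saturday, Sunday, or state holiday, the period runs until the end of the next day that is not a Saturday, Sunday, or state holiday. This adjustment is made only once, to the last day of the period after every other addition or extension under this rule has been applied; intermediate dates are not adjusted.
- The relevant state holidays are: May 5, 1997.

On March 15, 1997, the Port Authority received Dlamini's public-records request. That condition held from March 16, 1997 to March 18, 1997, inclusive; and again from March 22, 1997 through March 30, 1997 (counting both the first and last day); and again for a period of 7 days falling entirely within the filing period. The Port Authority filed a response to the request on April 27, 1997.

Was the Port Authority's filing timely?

1 month after March 15, 1997 is April 15, 1997.
From March 16, 1997 through March 18, 1997 inclusive is 3 days; tolling adds 3 days: April 15, 1997 + 3 days = April 18, 1997.
From March 22, 1997 through March 30, 1997 inclusive is 9 days; tolling adds 9 days: April 18, 1997 + 9 days = April 27, 1997.
Tolling adds 7 days: April 27, 1997 + 7 days = May 4, 1997.
May 4, 1997 is Sunday; May 5, 1997 is a listed holiday. The next qualifying day is May 6, 1997.
The deadline is May 6, 1997; the filing on April 27, 1997 is on or before that date.

Yes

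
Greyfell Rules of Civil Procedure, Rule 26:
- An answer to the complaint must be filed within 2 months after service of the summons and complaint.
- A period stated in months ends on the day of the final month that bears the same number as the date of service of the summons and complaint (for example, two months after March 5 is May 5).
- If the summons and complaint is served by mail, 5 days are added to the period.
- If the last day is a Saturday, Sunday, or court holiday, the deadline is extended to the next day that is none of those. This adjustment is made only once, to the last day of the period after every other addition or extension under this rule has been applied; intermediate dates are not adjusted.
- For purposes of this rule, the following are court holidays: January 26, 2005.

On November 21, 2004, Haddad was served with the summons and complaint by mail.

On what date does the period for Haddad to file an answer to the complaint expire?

January 27, 2005

2 months after November 21, 2004 is January 21, 2005.
Service was by mail, adding 5 days: January 21, 2005 + 5 days = January 26, 2005.
January 26, 2005 is a listed holiday. The next qualifying day is January 27, 2005.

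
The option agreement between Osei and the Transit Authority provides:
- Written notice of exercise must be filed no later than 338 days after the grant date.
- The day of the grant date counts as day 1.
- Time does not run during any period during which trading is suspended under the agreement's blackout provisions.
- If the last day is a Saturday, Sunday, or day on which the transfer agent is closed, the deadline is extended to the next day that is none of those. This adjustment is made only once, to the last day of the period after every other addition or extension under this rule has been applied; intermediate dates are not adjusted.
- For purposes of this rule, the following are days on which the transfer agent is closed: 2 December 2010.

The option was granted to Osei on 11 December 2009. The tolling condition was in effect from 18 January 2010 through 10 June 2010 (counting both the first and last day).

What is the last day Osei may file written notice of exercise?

April 6, 2011

Counting 11 December 2009 as day 1, day 338 is November 13, 2010.
From January 18, 2010 through June 10, 2010 inclusive is 144 days; tolling adds 144 days: November 13, 2010 + 144 days = April 6, 2011.
April 6, 2011 is a Wednesday and not a day on which the transfer agent is closed, so no extension applies.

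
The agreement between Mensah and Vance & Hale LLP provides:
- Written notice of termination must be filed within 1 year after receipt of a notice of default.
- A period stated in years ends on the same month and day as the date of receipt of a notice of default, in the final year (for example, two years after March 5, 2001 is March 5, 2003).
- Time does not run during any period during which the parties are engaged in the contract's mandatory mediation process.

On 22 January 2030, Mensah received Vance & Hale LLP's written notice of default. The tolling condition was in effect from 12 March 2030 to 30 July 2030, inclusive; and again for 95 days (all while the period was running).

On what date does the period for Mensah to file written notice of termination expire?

1 year after 22 January 2030 is January 22, 2031.
From March 12, 2030 through July 30, 2030 inclusive is 141 days; tolling adds 141 days: January 22, 2031 + 141 days = June 12, 2031.
Tolling adds 95 days: June 12, 2031 + 95 days = September 15, 2031.

September 15, 2031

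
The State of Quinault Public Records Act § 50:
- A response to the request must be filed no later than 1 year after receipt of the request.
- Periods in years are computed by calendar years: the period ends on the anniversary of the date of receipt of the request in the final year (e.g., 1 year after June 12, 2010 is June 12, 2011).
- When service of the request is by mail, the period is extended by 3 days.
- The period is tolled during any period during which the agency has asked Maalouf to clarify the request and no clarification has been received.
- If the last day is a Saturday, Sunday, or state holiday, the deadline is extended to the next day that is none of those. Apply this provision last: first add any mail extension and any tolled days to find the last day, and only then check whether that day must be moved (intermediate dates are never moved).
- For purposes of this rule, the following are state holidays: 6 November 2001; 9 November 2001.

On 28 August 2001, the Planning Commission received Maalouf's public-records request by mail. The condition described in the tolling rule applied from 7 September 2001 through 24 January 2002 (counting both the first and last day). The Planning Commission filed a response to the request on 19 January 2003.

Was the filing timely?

Yes

1 year after 28 August 2001 is August 28, 2002.
Service was by mail, adding 3 days: August 28, 2002 + 3 days = August 31, 2002.
From September 7, 2001 through January 24, 2002 inclusive is 140 days; tolling adds 140 days: August 31, 2002 + 140 days = January 18, 2003.
January 18, 2003 is Saturday; January 19, 2003 is Sunday. The next qualifying day is January 20, 2003.
The deadline is January 20, 2003; the filing on January 19, 2003 is on or before that date.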